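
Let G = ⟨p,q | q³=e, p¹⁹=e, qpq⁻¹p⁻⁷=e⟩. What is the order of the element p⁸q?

Compute successive powers until reaching e:
  (p⁸q)¹ = p⁸q, (p⁸q)² = p⁷q², (p⁸q)³ = e.
The smallest positive k with (p⁸q)ᵏ = e is 3.

Answer: 3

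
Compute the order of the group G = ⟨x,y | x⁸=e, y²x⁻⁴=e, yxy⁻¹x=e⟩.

Enumerate words in the generators, reducing via the relations: the distinct elements are
  {e, x, y, xy, x², x³, x⁴, x⁵, x⁶, x⁷, x²y, x³y, y⁻¹, xy⁻¹, x²y⁻¹, x³y⁻¹}.
No further products give new elements, so |G| = 16.

Answer: 16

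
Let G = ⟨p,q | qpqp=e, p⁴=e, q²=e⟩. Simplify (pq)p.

Compute (pq) · p by multiplying left to right and reducing via the relations at each step:
  (pq) · p = q

Answer: q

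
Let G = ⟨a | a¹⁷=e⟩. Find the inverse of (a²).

The order of (a²) is 17 (smallest k with (a²)ᵏ = e), so (a²)⁻¹ = (a²)¹⁶ = a¹⁵.
Check: (a²) · (a¹⁵) → (a²) · a¹⁵ = e, giving e as required.

Answer: a¹⁵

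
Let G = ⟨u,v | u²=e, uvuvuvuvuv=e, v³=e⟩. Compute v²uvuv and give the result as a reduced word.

Multiply left to right, reducing at each step:
  (v²) · u = v²u
  (v²u) · v = v²uv
  (v²uv) · u = v²uvu
  (v²uvu) · v = v²uvuv

Answer: v²uvuv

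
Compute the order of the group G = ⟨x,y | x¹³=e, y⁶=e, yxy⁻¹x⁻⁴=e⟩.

Enumerate words in the generators, reducing via the relations: the distinct elements are
  {e, x, y, xy, x², x³, x⁴, x⁵, x⁶, x⁷, x⁸, x⁹, y², y³, y⁴, y⁵, xy², xy³, xy⁴, xy⁵, x²y, x³y, x¹², x¹¹, x¹⁰, x⁴y, x⁵y, x⁶y, x⁷y, x⁸y, x⁹y, x²y², x²y³, x²y⁴, x²y⁵, x³y², x³y³, x³y⁴, x³y⁵, x¹²y, x¹¹y, x¹⁰y, x⁴y², x⁴y³, x⁴y⁴, x⁴y⁵, x⁵y², x⁵y³, x⁵y⁴, x⁵y⁵, x⁶y², x⁶y³, x⁶y⁴, x⁶y⁵, x⁷y², x⁷y³, x⁷y⁴, x⁷y⁵, x⁸y², x⁸y³, x⁸y⁴, x⁸y⁵, x⁹y², x⁹y³, x⁹y⁴, x⁹y⁵, x¹²y², x¹²y³, x¹²y⁴, x¹²y⁵, x¹¹y², x¹¹y³, x¹¹y⁴, x¹¹y⁵, x¹⁰y², x¹⁰y³, x¹⁰y⁴, x¹⁰y⁵}.
No further products give new elements, so |G| = 78.

Answer: 78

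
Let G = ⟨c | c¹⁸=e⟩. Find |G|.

G is generated by a single element, so G is cyclic. The relator gives c¹⁸ = e and no smaller power is forced to be e, so the 18 powers {c, e, c², c³, c⁴, c⁵, c⁶, c⁷, c⁸, c⁹, c¹², c¹³, c¹¹, c¹⁰, c¹⁴, c¹⁵, c¹⁶, c¹⁷} are distinct. Hence |G| = 18.

Answer: 18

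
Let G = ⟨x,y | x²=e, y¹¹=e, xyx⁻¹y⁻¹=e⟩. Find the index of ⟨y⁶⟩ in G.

First find ord(y⁶) by computing successive powers:
  (y⁶)¹ = y⁶, (y⁶)² = y, (y⁶)³ = y⁷, (y⁶)⁴ = y², (y⁶)⁵ = y⁸, (y⁶)⁶ = y³, (y⁶)⁷ = y⁹, (y⁶)⁸ = y⁴, (y⁶)⁹ = y¹⁰, (y⁶)¹⁰ = y⁵, (y⁶)¹¹ = e.
So |⟨y⁶⟩| = ord(y⁶) = 11. With |G| = 22, by Lagrange [G : ⟨y⁶⟩] = 22/11 = 2.

Answer: 2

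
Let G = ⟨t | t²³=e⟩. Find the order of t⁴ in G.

Compute successive powers until reaching e:
  (t⁴)¹ = t⁴, (t⁴)² = t⁸, (t⁴)³ = t¹², (t⁴)⁴ = t¹⁶, (t⁴)⁵ = t²⁰, (t⁴)⁶ = t, (t⁴)⁷ = t⁵, (t⁴)⁸ = t⁹, (t⁴)⁹ = t¹³, (t⁴)¹⁰ = t¹⁷, (t⁴)¹¹ = t²¹, (t⁴)¹² = t², (t⁴)¹³ = t⁶, (t⁴)¹⁴ = t¹⁰, (t⁴)¹⁵ = t¹⁴, (t⁴)¹⁶ = t¹⁸, (t⁴)¹⁷ = t²², (t⁴)¹⁸ = t³, (t⁴)¹⁹ = t⁷, (t⁴)²⁰ = t¹¹, (t⁴)²¹ = t¹⁵, (t⁴)²² = t¹⁹, (t⁴)²³ = e.
The smallest positive k with (t⁴)ᵏ = e is 23.

Answer: 23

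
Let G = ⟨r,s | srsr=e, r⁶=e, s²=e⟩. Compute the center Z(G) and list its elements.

An element z ∈ Z(G) iff z commutes with every generator.
For example r³ is central: (r³)·r = r⁴ = r·(r³); (r³)·s = r³s = s·(r³).
Whereas r ∉ Z(G) since r·s = rs ≠ r⁵s = s·r.
Checking each of the 12 elements this way gives Z(G) = {e, r³}, of order 2.

Answer: {e, r³}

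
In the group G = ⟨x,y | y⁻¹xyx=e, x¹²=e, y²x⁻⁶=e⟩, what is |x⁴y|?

Compute successive powers until reaching e:
  (x⁴y)¹ = x⁴y, (x⁴y)² = x⁶, (x⁴y)³ = x⁴y⁻¹, (x⁴y)⁴ = e.
The smallest positive k with (x⁴y)ᵏ = e is 4.

Answer: 4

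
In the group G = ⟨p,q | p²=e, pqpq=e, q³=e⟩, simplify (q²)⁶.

Compute successive powers of (q²), reducing at each step:
  (q²)²: (q²) · q² = q
  (q²)³: q · q² = e
  (q²)⁴: e · q² = q²
  (q²)⁵: (q²) · q² = q
  (q²)⁶: q · q² = e

Answer: e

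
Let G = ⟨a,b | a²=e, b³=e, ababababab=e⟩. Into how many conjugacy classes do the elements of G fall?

The conjugacy classes (representative and size) are:
  [e] (size 1), [abab²abab²a] (size 15), [babab²a] (size 20), [ab²ab²a] (size 12), [b²abab²] (size 12).
Class equation: 1 + 15 + 20 + 12 + 12 = 60 = |G|. So G has 5 conjugacy classes.

Answer: 5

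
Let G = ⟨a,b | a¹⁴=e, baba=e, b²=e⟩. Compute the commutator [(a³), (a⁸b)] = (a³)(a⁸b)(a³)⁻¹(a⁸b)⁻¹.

[(a³), (a⁸b)] = (a³)·(a⁸b)·(a³)⁻¹·(a⁸b)⁻¹.
  (a³) · (a⁸b) = a¹¹b
  (a¹¹b) · (a¹¹) = b
  b · (a⁸b) = a⁶

Answer: a⁶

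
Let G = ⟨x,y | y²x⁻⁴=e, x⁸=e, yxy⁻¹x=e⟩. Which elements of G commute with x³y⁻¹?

⟨x³y⁻¹⟩ ⊆ C_G(x³y⁻¹) since powers of x³y⁻¹ commute with x³y⁻¹; so |C_G(x³y⁻¹)| ≥ |⟨x³y⁻¹⟩| = 4.
By orbit–stabilizer, |C_G(x³y⁻¹)| = |G| / |conj. class of x³y⁻¹| = 16 / 4 = 4.
The 4 elements commuting with x³y⁻¹ are {e, x⁴, x³y⁻¹, x³y}.

Answer: {e, x⁴, x³y⁻¹, x³y}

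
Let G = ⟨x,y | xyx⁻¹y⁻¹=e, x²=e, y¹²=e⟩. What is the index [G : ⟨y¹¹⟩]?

First find ord(y¹¹) by computing successive powers:
  (y¹¹)¹ = y¹¹, (y¹¹)² = y¹⁰, (y¹¹)³ = y⁹, (y¹¹)⁴ = y⁸, (y¹¹)⁵ = y⁷, (y¹¹)⁶ = y⁶, (y¹¹)⁷ = y⁵, (y¹¹)⁸ = y⁴, (y¹¹)⁹ = y³, (y¹¹)¹⁰ = y², (y¹¹)¹¹ = y, (y¹¹)¹² = e.
So |⟨y¹¹⟩| = ord(y¹¹) = 12. With |G| = 24, by Lagrange [G : ⟨y¹¹⟩] = 24/12 = 2.

Answer: 2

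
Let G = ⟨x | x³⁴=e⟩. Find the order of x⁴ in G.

Compute successive powers until reaching e:
  (x⁴)¹ = x⁴, (x⁴)² = x⁸, (x⁴)³ = x¹², (x⁴)⁴ = x¹⁶, (x⁴)⁵ = x²⁰, (x⁴)⁶ = x²⁴, (x⁴)⁷ = x²⁸, (x⁴)⁸ = x³², (x⁴)⁹ = x², (x⁴)¹⁰ = x⁶, (x⁴)¹¹ = x¹⁰, (x⁴)¹² = x¹⁴, (x⁴)¹³ = x¹⁸, (x⁴)¹⁴ = x²², (x⁴)¹⁵ = x²⁶, (x⁴)¹⁶ = x³⁰, (x⁴)¹⁷ = e.
The smallest positive k with (x⁴)ᵏ = e is 17.

Answer: 17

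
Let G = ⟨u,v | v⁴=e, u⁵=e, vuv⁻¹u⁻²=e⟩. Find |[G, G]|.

G' = [G, G] is generated by all commutators. The generator-pair commutators are: [u, v] = u⁴.
The subgroup they normally generate is {e, u, u², u³, u⁴}, of order 5.
Check: |G/G'| = 20/5 = 4 is the order of the abelianisation.

Answer: 5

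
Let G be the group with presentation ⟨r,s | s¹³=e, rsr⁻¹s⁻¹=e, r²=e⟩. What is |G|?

Enumerate words in the generators, reducing via the relations: the distinct elements are
  {e, r, s, rs, s², s³, s⁴, s⁵, s⁶, s⁷, s⁸, s⁹, rs², rs³, rs⁴, rs⁵, rs⁶, rs⁷, rs⁸, rs⁹, s¹², s¹¹, s¹⁰, rs¹², rs¹¹, rs¹⁰}.
No further products give new elements, so |G| = 26.

Answer: 26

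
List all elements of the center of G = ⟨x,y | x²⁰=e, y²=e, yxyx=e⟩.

An element z ∈ Z(G) iff z commutes with every generator.
For example x¹⁰ is central: (x¹⁰)·x = x¹¹ = x·(x¹⁰); (x¹⁰)·y = x¹⁰y = y·(x¹⁰).
Whereas x ∉ Z(G) since x·y = xy ≠ x¹⁹y = y·x.
Checking each of the 40 elements this way gives Z(G) = {e, x¹⁰}, of order 2.

Answer: {e, x¹⁰}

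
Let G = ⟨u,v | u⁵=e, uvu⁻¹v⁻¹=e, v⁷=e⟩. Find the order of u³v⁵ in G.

Compute successive powers until reaching e:
  (u³v⁵)¹ = u³v⁵, (u³v⁵)² = uv³, (u³v⁵)³ = u⁴v, (u³v⁵)⁴ = u²v⁶, (u³v⁵)⁵ = v⁴, (u³v⁵)⁶ = u³v², (u³v⁵)⁷ = u, (u³v⁵)⁸ = u⁴v⁵, (u³v⁵)⁹ = u²v³, (u³v⁵)¹⁰ = v, (u³v⁵)¹¹ = u³v⁶, (u³v⁵)¹² = uv⁴, (u³v⁵)¹³ = u⁴v², (u³v⁵)¹⁴ = u², (u³v⁵)¹⁵ = v⁵, (u³v⁵)¹⁶ = u³v³, (u³v⁵)¹⁷ = uv, (u³v⁵)¹⁸ = u⁴v⁶, (u³v⁵)¹⁹ = u²v⁴, (u³v⁵)²⁰ = v², (u³v⁵)²¹ = u³, (u³v⁵)²² = uv⁵, (u³v⁵)²³ = u⁴v³, (u³v⁵)²⁴ = u²v, (u³v⁵)²⁵ = v⁶, (u³v⁵)²⁶ = u³v⁴, (u³v⁵)²⁷ = uv², (u³v⁵)²⁸ = u⁴, (u³v⁵)²⁹ = u²v⁵, (u³v⁵)³⁰ = v³, (u³v⁵)³¹ = u³v, (u³v⁵)³² = uv⁶, (u³v⁵)³³ = u⁴v⁴, (u³v⁵)³⁴ = u²v², (u³v⁵)³⁵ = e.
The smallest positive k with (u³v⁵)ᵏ = e is 35.

Answer: 35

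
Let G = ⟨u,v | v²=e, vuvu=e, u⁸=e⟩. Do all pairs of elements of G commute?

u·v = uv but v·u = u⁷v, so u·v ≠ v·u and G is not abelian.

Answer: No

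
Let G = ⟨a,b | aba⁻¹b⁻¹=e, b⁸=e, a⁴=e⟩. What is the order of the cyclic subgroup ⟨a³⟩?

|⟨a³⟩| equals the order of a³. Compute successive powers until reaching e:
  (a³)¹ = a³, (a³)² = a², (a³)³ = a, (a³)⁴ = e.
The smallest positive k with (a³)ᵏ = e is 4, so |⟨a³⟩| = 4.

Answer: 4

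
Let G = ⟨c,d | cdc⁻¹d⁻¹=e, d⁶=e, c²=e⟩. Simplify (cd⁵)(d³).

Compute (cd⁵) · (d³) by multiplying left to right and reducing via the relations at each step:
  (cd⁵) · d³ = cd²

Answer: cd²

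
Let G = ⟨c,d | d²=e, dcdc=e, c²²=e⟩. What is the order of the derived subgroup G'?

G' = [G, G] is generated by all commutators. The generator-pair commutators are: [c, d] = c².
The subgroup they normally generate is {e, c², c⁴, c⁶, c⁸, c¹⁰, c¹², c¹⁴, c¹⁶, c¹⁸, c²⁰}, of order 11.
Check: |G/G'| = 44/11 = 4 is the order of the abelianisation.

Answer: 11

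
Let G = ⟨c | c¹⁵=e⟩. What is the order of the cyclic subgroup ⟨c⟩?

|⟨c⟩| equals the order of c. Compute successive powers until reaching e:
  c¹ = c, c² = c², c³ = c³, c⁴ = c⁴, c⁵ = c⁵, c⁶ = c⁶, c⁷ = c⁷, c⁸ = c⁸, c⁹ = c⁹, c¹⁰ = c¹⁰, c¹¹ = c¹¹, c¹² = c¹², c¹³ = c¹³, c¹⁴ = c¹⁴, c¹⁵ = e.
The smallest positive k with cᵏ = e is 15, so |⟨c⟩| = 15.

Answer: 15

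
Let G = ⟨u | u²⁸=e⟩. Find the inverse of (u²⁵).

The order of (u²⁵) is 28 (smallest k with (u²⁵)ᵏ = e), so (u²⁵)⁻¹ = (u²⁵)²⁷ = u³.
Check: (u²⁵) · (u³) → (u²⁵) · u³ = e, giving e as required.

Answer: u³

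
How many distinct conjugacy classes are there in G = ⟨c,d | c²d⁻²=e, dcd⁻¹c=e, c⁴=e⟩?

The conjugacy classes (representative and size) are:
  [e] (size 1), [c³] (size 2), [c²] (size 1), [d⁻¹] (size 2), [cd] (size 2).
Class equation: 1 + 2 + 1 + 2 + 2 = 8 = |G|. So G has 5 conjugacy classes.

Answer: 5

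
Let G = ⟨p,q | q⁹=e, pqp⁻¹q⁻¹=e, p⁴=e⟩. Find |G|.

Enumerate words in the generators, reducing via the relations: the distinct elements are
  {e, p, q, pq, p², p³, q², q³, q⁴, q⁵, q⁶, q⁷, q⁸, pq², pq³, pq⁴, pq⁵, pq⁶, pq⁷, pq⁸, p²q, p³q, p²q², p²q³, p²q⁴, p²q⁵, p²q⁶, p²q⁷, p²q⁸, p³q², p³q³, p³q⁴, p³q⁵, p³q⁶, p³q⁷, p³q⁸}.
No further products give new elements, so |G| = 36.

Answer: 36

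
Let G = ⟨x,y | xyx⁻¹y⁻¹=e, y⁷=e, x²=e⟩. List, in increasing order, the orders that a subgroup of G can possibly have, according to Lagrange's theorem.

|G| = 14 = 2 · 7. By Lagrange's theorem the order of any subgroup divides 14; the divisors of 14 are 1, 2, 7, 14.

Answer: 1, 2, 7, 14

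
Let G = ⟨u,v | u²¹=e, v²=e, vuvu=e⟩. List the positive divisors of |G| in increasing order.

|G| = 42 = 2 · 3 · 7. By Lagrange's theorem the order of any subgroup divides 42; the divisors of 42 are 1, 2, 3, 6, 7, 14, 21, 42.

Answer: 1, 2, 3, 6, 7, 14, 21, 42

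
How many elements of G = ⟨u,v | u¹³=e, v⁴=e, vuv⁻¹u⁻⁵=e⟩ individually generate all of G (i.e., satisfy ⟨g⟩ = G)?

⟨g⟩ = G would require ord(g) = |G| = 52, but the maximum element order in G is 13 < 52. So G is not cyclic and no single element generates it: the count is 0.

Answer: 0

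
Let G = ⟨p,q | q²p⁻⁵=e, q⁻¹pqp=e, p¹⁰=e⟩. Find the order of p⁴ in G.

Compute successive powers until reaching e:
  (p⁴)¹ = p⁴, (p⁴)² = p⁸, (p⁴)³ = p², (p⁴)⁴ = p⁶, (p⁴)⁵ = e.
The smallest positive k with (p⁴)ᵏ = e is 5.

Answer: 5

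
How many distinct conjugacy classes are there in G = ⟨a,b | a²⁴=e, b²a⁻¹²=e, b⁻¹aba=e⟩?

The conjugacy classes (representative and size) are:
  [e] (size 1), [a] (size 2), [a²] (size 2), [a³] (size 2), [a⁴] (size 2), [a⁵] (size 2), [a¹⁸] (size 2), [a⁷] (size 2), [a¹⁶] (size 2), [a¹⁵] (size 2), [a¹⁴] (size 2), [a¹³] (size 2), [a¹²] (size 1), [a⁶b] (size 12), [a⁵b⁻¹] (size 12).
Class equation: 1 + 2 + 2 + 2 + 2 + 2 + 2 + 2 + 2 + 2 + 2 + 2 + 1 + 12 + 12 = 48 = |G|. So G has 15 conjugacy classes.

Answer: 15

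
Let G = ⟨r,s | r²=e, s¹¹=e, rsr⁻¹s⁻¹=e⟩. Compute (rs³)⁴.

Compute successive powers of (rs³), reducing at each step:
  (rs³)²: (rs³) · r = s³;   (s³) · s³ = s⁶
  (rs³)³: (s⁶) · r = rs⁶;   (rs⁶) · s³ = rs⁹
  (rs³)⁴: (rs⁹) · r = s⁹;   (s⁹) · s³ = s

Answer: s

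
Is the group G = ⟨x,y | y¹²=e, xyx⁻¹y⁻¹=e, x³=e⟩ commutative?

Each pair of generators commutes: x·y = xy = y·x. Since the generators pairwise commute, every element of G commutes with every other, so G is abelian.

Answer: Yes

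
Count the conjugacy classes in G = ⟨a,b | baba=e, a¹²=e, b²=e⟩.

The conjugacy classes (representative and size) are:
  [e] (size 1), [a¹¹] (size 2), [a²] (size 2), [a⁹] (size 2), [a⁴] (size 2), [a⁵] (size 2), [a⁶] (size 1), [b] (size 6), [ab] (size 6).
Class equation: 1 + 2 + 2 + 2 + 2 + 2 + 1 + 6 + 6 = 24 = |G|. So G has 9 conjugacy classes.

Answer: 9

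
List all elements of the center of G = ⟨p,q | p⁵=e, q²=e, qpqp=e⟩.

An element z ∈ Z(G) iff z commutes with every generator.
For example e is central: e·p = p = p·e; e·q = q = q·e.
Whereas p ∉ Z(G) since p·q = pq ≠ p⁴q = q·p.
Checking each of the 10 elements this way gives Z(G) = {e}, of order 1.

Answer: {e}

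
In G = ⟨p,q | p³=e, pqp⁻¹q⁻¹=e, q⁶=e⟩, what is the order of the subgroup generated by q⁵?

|⟨q⁵⟩| equals the order of q⁵. Compute successive powers until reaching e:
  (q⁵)¹ = q⁵, (q⁵)² = q⁴, (q⁵)³ = q³, (q⁵)⁴ = q², (q⁵)⁵ = q, (q⁵)⁶ = e.
The smallest positive k with (q⁵)ᵏ = e is 6, so |⟨q⁵⟩| = 6.

Answer: 6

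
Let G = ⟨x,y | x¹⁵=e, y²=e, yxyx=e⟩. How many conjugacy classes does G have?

The conjugacy classes (representative and size) are:
  [e] (size 1), [x¹⁴] (size 2), [x²] (size 2), [x³] (size 2), [x⁴] (size 2), [x¹⁰] (size 2), [x⁹] (size 2), [x⁷] (size 2), [x¹³y] (size 15).
Class equation: 1 + 2 + 2 + 2 + 2 + 2 + 2 + 2 + 15 = 30 = |G|. So G has 9 conjugacy classes.

Answer: 9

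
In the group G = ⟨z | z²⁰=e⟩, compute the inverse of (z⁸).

The order of (z⁸) is 5 (smallest k with (z⁸)ᵏ = e), so (z⁸)⁻¹ = (z⁸)⁴ = z¹².
Check: (z⁸) · (z¹²) → (z⁸) · z¹² = e, giving e as required.

Answer: z¹²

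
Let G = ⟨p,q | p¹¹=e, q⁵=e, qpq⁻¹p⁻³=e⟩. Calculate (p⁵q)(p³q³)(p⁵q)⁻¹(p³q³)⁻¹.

[(p⁵q), (p³q³)] = (p⁵q)·(p³q³)·(p⁵q)⁻¹·(p³q³)⁻¹.
  (p⁵q) · (p³q³) = p³q⁴
  (p³q⁴) · (p²q⁴) = q³
  (q³) · (p⁶q²) = p⁸

Answer: p⁸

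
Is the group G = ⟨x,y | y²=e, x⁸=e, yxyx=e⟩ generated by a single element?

Every cyclic group is abelian. But x·y = xy while y·x = x⁷y, so x·y ≠ y·x and G is not abelian. Hence G is not cyclic.

Answer: No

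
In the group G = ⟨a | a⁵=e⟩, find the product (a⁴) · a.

Compute (a⁴) · a by multiplying left to right and reducing via the relations at each step:
  (a⁴) · a = e

Answer: e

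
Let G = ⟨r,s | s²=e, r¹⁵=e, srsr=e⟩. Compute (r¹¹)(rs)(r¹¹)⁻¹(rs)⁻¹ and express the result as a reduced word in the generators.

[(r¹¹), (rs)] = (r¹¹)·(rs)·(r¹¹)⁻¹·(rs)⁻¹.
  (r¹¹) · (rs) = r¹²s
  (r¹²s) · (r⁴) = r⁸s
  (r⁸s) · (rs) = r⁷

Answer: r⁷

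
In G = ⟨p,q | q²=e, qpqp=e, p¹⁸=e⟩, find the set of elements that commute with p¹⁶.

⟨p¹⁶⟩ ⊆ C_G(p¹⁶) since powers of p¹⁶ commute with p¹⁶; so |C_G(p¹⁶)| ≥ |⟨p¹⁶⟩| = 9.
By orbit–stabilizer, |C_G(p¹⁶)| = |G| / |conj. class of p¹⁶| = 36 / 2 = 18.
The 18 elements commuting with p¹⁶ are {e, p, p², p³, p⁴, p⁵, p⁶, p⁷, p⁸, p⁹, p¹⁰, p¹¹, p¹², p¹³, p¹⁴, p¹⁵, p¹⁶, p¹⁷}.

Answer: {e, p, p², p³, p⁴, p⁵, p⁶, p⁷, p⁸, p⁹, p¹⁰, p¹¹, p¹², p¹³, p¹⁴, p¹⁵, p¹⁶, p¹⁷}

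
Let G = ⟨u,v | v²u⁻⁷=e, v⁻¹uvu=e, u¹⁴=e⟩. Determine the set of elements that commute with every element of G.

An element z ∈ Z(G) iff z commutes with every generator.
For example u⁷ is central: (u⁷)·u = u⁸ = u·(u⁷); (u⁷)·v = v⁻¹ = v·(u⁷).
Whereas u ∉ Z(G) since u·v = uv ≠ u⁶v⁻¹ = v·u.
Checking each of the 28 elements this way gives Z(G) = {e, u⁷}, of order 2.

Answer: {e, u⁷}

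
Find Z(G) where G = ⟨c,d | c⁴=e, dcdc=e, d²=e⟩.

An element z ∈ Z(G) iff z commutes with every generator.
For example c² is central: (c²)·c = c³ = c·(c²); (c²)·d = c²d = d·(c²).
Whereas c ∉ Z(G) since c·d = cd ≠ c³d = d·c.
Checking each of the 8 elements this way gives Z(G) = {e, c²}, of order 2.

Answer: {e, c²}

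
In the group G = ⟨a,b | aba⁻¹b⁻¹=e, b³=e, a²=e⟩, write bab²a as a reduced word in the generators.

Multiply left to right, reducing at each step:
  b · a = ab
  (ab) · b² = a
  a · a = e

Answer: e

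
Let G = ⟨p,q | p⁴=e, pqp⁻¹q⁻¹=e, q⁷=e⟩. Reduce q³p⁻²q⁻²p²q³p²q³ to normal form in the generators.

Multiply left to right, reducing at each step:
  (q³) · p⁻² = p²q³
  (p²q³) · q⁻² = p²q
  (p²q) · p² = q
  q · q³ = q⁴
  (q⁴) · p² = p²q⁴
  (p²q⁴) · q³ = p²

Answer: p²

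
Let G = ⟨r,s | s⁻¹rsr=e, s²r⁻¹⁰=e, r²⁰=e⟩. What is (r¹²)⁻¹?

The order of (r¹²) is 5 (smallest k with (r¹²)ᵏ = e), so (r¹²)⁻¹ = (r¹²)⁴ = r⁸.
Check: (r¹²) · (r⁸) → (r¹²) · r⁸ = e, giving e as required.

Answer: r⁸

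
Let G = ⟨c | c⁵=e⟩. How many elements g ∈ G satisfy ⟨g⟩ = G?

G is cyclic of order 5. An element generates G iff its order is 5, and a cyclic group of order 5 has exactly φ(5) = 4 such elements.

Answer: 4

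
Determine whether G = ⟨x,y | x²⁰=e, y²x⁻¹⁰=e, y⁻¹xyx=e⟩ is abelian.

x·y = xy but y·x = x⁹y⁻¹, so x·y ≠ y·x and G is not abelian.

Answer: No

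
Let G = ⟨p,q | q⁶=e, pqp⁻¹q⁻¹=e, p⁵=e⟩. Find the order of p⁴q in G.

Compute successive powers until reaching e:
  (p⁴q)¹ = p⁴q, (p⁴q)² = p³q², (p⁴q)³ = p²q³, (p⁴q)⁴ = pq⁴, (p⁴q)⁵ = q⁵, (p⁴q)⁶ = p⁴, (p⁴q)⁷ = p³q, (p⁴q)⁸ = p²q², (p⁴q)⁹ = pq³, (p⁴q)¹⁰ = q⁴, (p⁴q)¹¹ = p⁴q⁵, (p⁴q)¹² = p³, (p⁴q)¹³ = p²q, (p⁴q)¹⁴ = pq², (p⁴q)¹⁵ = q³, (p⁴q)¹⁶ = p⁴q⁴, (p⁴q)¹⁷ = p³q⁵, (p⁴q)¹⁸ = p², (p⁴q)¹⁹ = pq, (p⁴q)²⁰ = q², (p⁴q)²¹ = p⁴q³, (p⁴q)²² = p³q⁴, (p⁴q)²³ = p²q⁵, (p⁴q)²⁴ = p, (p⁴q)²⁵ = q, (p⁴q)²⁶ = p⁴q², (p⁴q)²⁷ = p³q³, (p⁴q)²⁸ = p²q⁴, (p⁴q)²⁹ = pq⁵, (p⁴q)³⁰ = e.
The smallest positive k with (p⁴q)ᵏ = e is 30.

Answer: 30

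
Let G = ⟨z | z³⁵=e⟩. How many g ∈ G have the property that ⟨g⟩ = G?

G is cyclic of order 35. An element generates G iff its order is 35, and a cyclic group of order 35 has exactly φ(35) = 24 such elements.

Answer: 24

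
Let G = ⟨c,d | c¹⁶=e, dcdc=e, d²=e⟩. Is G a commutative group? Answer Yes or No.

c·d = cd but d·c = c¹⁵d, so c·d ≠ d·c and G is not abelian.

Answer: No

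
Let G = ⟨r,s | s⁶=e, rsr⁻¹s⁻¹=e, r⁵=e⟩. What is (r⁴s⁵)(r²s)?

Compute (r⁴s⁵) · (r²s) by multiplying left to right and reducing via the relations at each step:
  (r⁴s⁵) · r² = rs⁵
  (rs⁵) · s = r

Answer: r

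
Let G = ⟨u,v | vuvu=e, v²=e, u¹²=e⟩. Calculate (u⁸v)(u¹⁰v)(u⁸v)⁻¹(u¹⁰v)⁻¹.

[(u⁸v), (u¹⁰v)] = (u⁸v)·(u¹⁰v)·(u⁸v)⁻¹·(u¹⁰v)⁻¹.
  (u⁸v) · (u¹⁰v) = u¹⁰
  (u¹⁰) · (u⁸v) = u⁶v
  (u⁶v) · (u¹⁰v) = u⁸

Answer: u⁸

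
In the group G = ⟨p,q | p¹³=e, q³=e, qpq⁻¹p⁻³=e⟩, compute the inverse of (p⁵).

The order of (p⁵) is 13 (smallest k with (p⁵)ᵏ = e), so (p⁵)⁻¹ = (p⁵)¹² = p⁸.
Check: (p⁵) · (p⁸) → (p⁵) · p⁸ = e, giving e as required.

Answer: p⁸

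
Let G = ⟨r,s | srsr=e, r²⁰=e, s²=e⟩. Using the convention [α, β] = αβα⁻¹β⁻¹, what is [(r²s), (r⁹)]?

[(r²s), (r⁹)] = (r²s)·(r⁹)·(r²s)⁻¹·(r⁹)⁻¹.
  (r²s) · (r⁹) = r¹³s
  (r¹³s) · (r²s) = r¹¹
  (r¹¹) · (r¹¹) = r²

Answer: r²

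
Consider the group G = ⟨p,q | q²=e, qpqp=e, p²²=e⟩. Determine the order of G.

Enumerate words in the generators, reducing via the relations: the distinct elements are
  {e, p, q, pq, p², p³, p⁴, p⁵, p⁶, p⁷, p⁸, p⁹, p²q, p²¹, p²⁰, p³q, p¹², p¹³, p¹¹, p¹⁰, p¹⁴, p¹⁵, p¹⁶, p¹⁷, p¹⁸, p¹⁹, p⁴q, p⁵q, p⁶q, p⁷q, p⁸q, p⁹q, p²¹q, p²⁰q, p¹²q, p¹³q, p¹¹q, p¹⁰q, p¹⁴q, p¹⁵q, p¹⁶q, p¹⁷q, p¹⁸q, p¹⁹q}.
No further products give new elements, so |G| = 44.

Answer: 44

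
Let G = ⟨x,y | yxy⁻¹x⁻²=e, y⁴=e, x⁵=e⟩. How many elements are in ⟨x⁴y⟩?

|⟨x⁴y⟩| equals the order of x⁴y. Compute successive powers until reaching e:
  (x⁴y)¹ = x⁴y, (x⁴y)² = x²y², (x⁴y)³ = x³y³, (x⁴y)⁴ = e.
The smallest positive k with (x⁴y)ᵏ = e is 4, so |⟨x⁴y⟩| = 4.

Answer: 4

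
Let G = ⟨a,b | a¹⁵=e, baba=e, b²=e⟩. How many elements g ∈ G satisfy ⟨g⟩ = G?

⟨g⟩ = G would require ord(g) = |G| = 30, but the maximum element order in G is 15 < 30. So G is not cyclic and no single element generates it: the count is 0.

Answer: 0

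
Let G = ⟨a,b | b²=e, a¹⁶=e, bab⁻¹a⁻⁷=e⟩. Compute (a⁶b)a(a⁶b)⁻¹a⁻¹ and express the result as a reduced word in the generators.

[(a⁶b), a] = (a⁶b)·a·(a⁶b)⁻¹·a⁻¹.
  (a⁶b) · a = a¹³b
  (a¹³b) · (a⁶b) = a⁷
  (a⁷) · (a¹⁵) = a⁶

Answer: a⁶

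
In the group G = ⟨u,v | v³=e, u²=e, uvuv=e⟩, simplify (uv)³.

Compute successive powers of (uv), reducing at each step:
  (uv)²: (uv) · u = v²;   (v²) · v = e
  (uv)³: e · u = u;   u · v = uv

Answer: uv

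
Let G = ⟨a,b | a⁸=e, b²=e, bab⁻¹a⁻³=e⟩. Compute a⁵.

Compute successive powers of a, reducing at each step:
  a²: a · a = a²
  a³: (a²) · a = a³
  a⁴: (a³) · a = a⁴
  a⁵: (a⁴) · a = a⁵

Answer: a⁵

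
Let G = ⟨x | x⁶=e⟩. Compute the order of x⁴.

Compute successive powers until reaching e:
  (x⁴)¹ = x⁴, (x⁴)² = x², (x⁴)³ = e.
The smallest positive k with (x⁴)ᵏ = e is 3.

Answer: 3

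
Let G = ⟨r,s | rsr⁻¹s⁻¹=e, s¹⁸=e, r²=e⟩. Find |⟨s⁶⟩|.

|⟨s⁶⟩| equals the order of s⁶. Compute successive powers until reaching e:
  (s⁶)¹ = s⁶, (s⁶)² = s¹², (s⁶)³ = e.
The smallest positive k with (s⁶)ᵏ = e is 3, so |⟨s⁶⟩| = 3.

Answer: 3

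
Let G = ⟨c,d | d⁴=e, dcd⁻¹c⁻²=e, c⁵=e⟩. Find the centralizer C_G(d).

⟨d⟩ ⊆ C_G(d) since powers of d commute with d; so |C_G(d)| ≥ |⟨d⟩| = 4.
By orbit–stabilizer, |C_G(d)| = |G| / |conj. class of d| = 20 / 5 = 4.
The 4 elements commuting with d are {e, d, d², d³}.

Answer: {e, d, d², d³}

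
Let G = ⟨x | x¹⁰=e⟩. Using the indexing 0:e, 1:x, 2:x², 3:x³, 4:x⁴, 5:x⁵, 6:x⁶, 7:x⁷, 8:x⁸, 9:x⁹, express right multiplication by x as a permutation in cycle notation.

(0 1 2 3 4 5 6 7 8 9)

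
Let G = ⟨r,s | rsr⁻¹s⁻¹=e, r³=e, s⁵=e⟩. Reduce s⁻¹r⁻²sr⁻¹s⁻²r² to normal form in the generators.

Multiply left to right, reducing at each step:
  (s⁴) · r⁻² = rs⁴
  (rs⁴) · s = r
  r · r⁻¹ = e
  e · s⁻² = s³
  (s³) · r² = r²s³

Answer: r²s³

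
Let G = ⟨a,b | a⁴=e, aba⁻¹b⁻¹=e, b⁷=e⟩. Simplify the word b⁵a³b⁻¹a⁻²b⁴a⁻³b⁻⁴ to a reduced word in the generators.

Multiply left to right, reducing at each step:
  (b⁵) · a³ = a³b⁵
  (a³b⁵) · b⁻¹ = a³b⁴
  (a³b⁴) · a⁻² = ab⁴
  (ab⁴) · b⁴ = ab
  (ab) · a⁻³ = a²b
  (a²b) · b⁻⁴ = a²b⁴

Answer: a²b⁴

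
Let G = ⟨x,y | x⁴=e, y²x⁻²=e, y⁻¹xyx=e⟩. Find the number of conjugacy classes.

The conjugacy classes (representative and size) are:
  [e] (size 1), [x³] (size 2), [x²] (size 1), [y⁻¹] (size 2), [xy⁻¹] (size 2).
Class equation: 1 + 2 + 1 + 2 + 2 = 8 = |G|. So G has 5 conjugacy classes.

Answer: 5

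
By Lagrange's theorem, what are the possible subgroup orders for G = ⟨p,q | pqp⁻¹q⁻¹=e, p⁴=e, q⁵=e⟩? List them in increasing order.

|G| = 20 = 2² · 5. By Lagrange's theorem the order of any subgroup divides 20; the divisors of 20 are 1, 2, 4, 5, 10, 20.

Answer: 1, 2, 4, 5, 10, 20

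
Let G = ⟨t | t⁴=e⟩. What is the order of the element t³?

Compute successive powers until reaching e:
  (t³)¹ = t³, (t³)² = t², (t³)³ = t, (t³)⁴ = e.
The smallest positive k with (t³)ᵏ = e is 4.

Answer: 4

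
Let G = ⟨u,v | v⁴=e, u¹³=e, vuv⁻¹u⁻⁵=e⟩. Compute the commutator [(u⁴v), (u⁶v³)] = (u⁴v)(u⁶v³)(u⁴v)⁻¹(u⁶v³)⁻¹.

[(u⁴v), (u⁶v³)] = (u⁴v)·(u⁶v³)·(u⁴v)⁻¹·(u⁶v³)⁻¹.
  (u⁴v) · (u⁶v³) = u⁸
  (u⁸) · (u⁷v³) = u²v³
  (u²v³) · (u⁹v) = u⁹

Answer: u⁹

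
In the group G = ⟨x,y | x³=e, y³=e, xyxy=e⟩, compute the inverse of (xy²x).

The order of (xy²x) is 2 (smallest k with (xy²x)ᵏ = e), so (xy²x)⁻¹ = (xy²x)¹ = xy²x.
Check: (xy²x) · (xy²x) → (xy²x) · x = x²y;   (x²y) · y² = x²;   (x²) · x = e, giving e as required.

Answer: xy²x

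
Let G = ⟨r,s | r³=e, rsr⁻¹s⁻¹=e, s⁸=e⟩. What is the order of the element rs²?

Compute successive powers until reaching e:
  (rs²)¹ = rs², (rs²)² = r²s⁴, (rs²)³ = s⁶, (rs²)⁴ = r, (rs²)⁵ = r²s², (rs²)⁶ = s⁴, (rs²)⁷ = rs⁶, (rs²)⁸ = r², (rs²)⁹ = s², (rs²)¹⁰ = rs⁴, (rs²)¹¹ = r²s⁶, (rs²)¹² = e.
The smallest positive k with (rs²)ᵏ = e is 12.

Answer: 12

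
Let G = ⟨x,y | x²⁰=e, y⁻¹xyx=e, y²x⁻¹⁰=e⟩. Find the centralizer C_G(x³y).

⟨x³y⟩ ⊆ C_G(x³y) since powers of x³y commute with x³y; so |C_G(x³y)| ≥ |⟨x³y⟩| = 4.
By orbit–stabilizer, |C_G(x³y)| = |G| / |conj. class of x³y| = 40 / 10 = 4.
The 4 elements commuting with x³y are {e, x¹⁰, x³y, x³y⁻¹}.

Answer: {e, x¹⁰, x³y, x³y⁻¹}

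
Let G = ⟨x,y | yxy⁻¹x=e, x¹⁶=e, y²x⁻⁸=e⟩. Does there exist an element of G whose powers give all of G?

Every cyclic group is abelian. But x·y = xy while y·x = x⁷y⁻¹, so x·y ≠ y·x and G is not abelian. Hence G is not cyclic.

Answer: No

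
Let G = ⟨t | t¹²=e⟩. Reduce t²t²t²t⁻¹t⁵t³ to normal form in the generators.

Multiply left to right, reducing at each step:
  (t²) · t² = t⁴
  (t⁴) · t² = t⁶
  (t⁶) · t⁻¹ = t⁵
  (t⁵) · t⁵ = t¹⁰
  (t¹⁰) · t³ = t

Answer: t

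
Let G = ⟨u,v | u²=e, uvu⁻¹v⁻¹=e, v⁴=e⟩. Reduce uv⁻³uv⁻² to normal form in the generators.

Multiply left to right, reducing at each step:
  u · v⁻³ = uv
  (uv) · u = v
  v · v⁻² = v³

Answer: v³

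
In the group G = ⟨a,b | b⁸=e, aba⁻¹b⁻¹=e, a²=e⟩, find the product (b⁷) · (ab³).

Compute (b⁷) · (ab³) by multiplying left to right and reducing via the relations at each step:
  (b⁷) · a = ab⁷
  (ab⁷) · b³ = ab²

Answer: ab²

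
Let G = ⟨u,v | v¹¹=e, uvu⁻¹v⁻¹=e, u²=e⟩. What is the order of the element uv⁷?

Compute successive powers until reaching e:
  (uv⁷)¹ = uv⁷, (uv⁷)² = v³, (uv⁷)³ = uv¹⁰, (uv⁷)⁴ = v⁶, (uv⁷)⁵ = uv², (uv⁷)⁶ = v⁹, (uv⁷)⁷ = uv⁵, (uv⁷)⁸ = v, (uv⁷)⁹ = uv⁸, (uv⁷)¹⁰ = v⁴, (uv⁷)¹¹ = u, (uv⁷)¹² = v⁷, (uv⁷)¹³ = uv³, (uv⁷)¹⁴ = v¹⁰, (uv⁷)¹⁵ = uv⁶, (uv⁷)¹⁶ = v², (uv⁷)¹⁷ = uv⁹, (uv⁷)¹⁸ = v⁵, (uv⁷)¹⁹ = uv, (uv⁷)²⁰ = v⁸, (uv⁷)²¹ = uv⁴, (uv⁷)²² = e.
The smallest positive k with (uv⁷)ᵏ = e is 22.

Answer: 22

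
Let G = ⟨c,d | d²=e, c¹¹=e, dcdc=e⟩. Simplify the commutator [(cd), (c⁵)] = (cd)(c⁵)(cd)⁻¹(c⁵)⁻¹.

[(cd), (c⁵)] = (cd)·(c⁵)·(cd)⁻¹·(c⁵)⁻¹.
  (cd) · (c⁵) = c⁷d
  (c⁷d) · (cd) = c⁶
  (c⁶) · (c⁶) = c

Answer: c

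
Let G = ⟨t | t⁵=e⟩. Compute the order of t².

Compute successive powers until reaching e:
  (t²)¹ = t², (t²)² = t⁴, (t²)³ = t, (t²)⁴ = t³, (t²)⁵ = e.
The smallest positive k with (t²)ᵏ = e is 5.

Answer: 5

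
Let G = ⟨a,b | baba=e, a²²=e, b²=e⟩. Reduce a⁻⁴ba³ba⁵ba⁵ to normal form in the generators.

Multiply left to right, reducing at each step:
  (a¹⁸) · b = a¹⁸b
  (a¹⁸b) · a³ = a¹⁵b
  (a¹⁵b) · b = a¹⁵
  (a¹⁵) · a⁵ = a²⁰
  (a²⁰) · b = a²⁰b
  (a²⁰b) · a⁵ = a¹⁵b

Answer: a¹⁵b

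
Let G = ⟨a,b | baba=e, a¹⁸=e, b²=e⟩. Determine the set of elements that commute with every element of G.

An element z ∈ Z(G) iff z commutes with every generator.
For example a⁹ is central: (a⁹)·a = a¹⁰ = a·(a⁹); (a⁹)·b = a⁹b = b·(a⁹).
Whereas a ∉ Z(G) since a·b = ab ≠ a¹⁷b = b·a.
Checking each of the 36 elements this way gives Z(G) = {e, a⁹}, of order 2.

Answer: {e, a⁹}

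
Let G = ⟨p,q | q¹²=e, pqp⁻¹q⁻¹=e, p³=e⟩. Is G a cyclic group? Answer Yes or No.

|G| = 36, but the maximum element order in G is 12 < 36. No single element generates all of G, so G is not cyclic.

Answer: No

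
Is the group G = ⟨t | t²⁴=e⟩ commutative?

G has a single generator, so G is cyclic and hence abelian.

Answer: Yes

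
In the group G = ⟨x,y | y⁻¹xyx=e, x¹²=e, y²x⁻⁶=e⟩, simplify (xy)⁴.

Compute successive powers of (xy), reducing at each step:
  (xy)²: (xy) · x = y;   y · y = x⁶
  (xy)³: (x⁶) · x = x⁷;   (x⁷) · y = xy⁻¹
  (xy)⁴: (xy⁻¹) · x = y⁻¹;   (y⁻¹) · y = e

Answer: e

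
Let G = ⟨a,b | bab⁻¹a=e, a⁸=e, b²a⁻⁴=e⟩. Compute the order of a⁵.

Compute successive powers until reaching e:
  (a⁵)¹ = a⁵, (a⁵)² = a², (a⁵)³ = a⁷, (a⁵)⁴ = a⁴, (a⁵)⁵ = a, (a⁵)⁶ = a⁶, (a⁵)⁷ = a³, (a⁵)⁸ = e.
The smallest positive k with (a⁵)ᵏ = e is 8.

Answer: 8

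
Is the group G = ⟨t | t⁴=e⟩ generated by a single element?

|G| = 4. The element t has order 4 (its powers give 4 distinct elements), so ⟨t⟩ = G and G is cyclic.

Answer: Yes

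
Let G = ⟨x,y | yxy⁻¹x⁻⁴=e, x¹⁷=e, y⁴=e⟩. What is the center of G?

An element z ∈ Z(G) iff z commutes with every generator.
For example e is central: e·x = x = x·e; e·y = y = y·e.
Whereas x ∉ Z(G) since x·y = xy ≠ x⁴y = y·x.
Checking each of the 68 elements this way gives Z(G) = {e}, of order 1.

Answer: {e}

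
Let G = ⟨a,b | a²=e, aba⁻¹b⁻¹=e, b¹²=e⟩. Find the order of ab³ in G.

Compute successive powers until reaching e:
  (ab³)¹ = ab³, (ab³)² = b⁶, (ab³)³ = ab⁹, (ab³)⁴ = e.
The smallest positive k with (ab³)ᵏ = e is 4.

Answer: 4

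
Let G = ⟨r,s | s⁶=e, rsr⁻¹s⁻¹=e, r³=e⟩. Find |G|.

Enumerate words in the generators, reducing via the relations: the distinct elements are
  {e, r, s, rs, r², s², s³, s⁴, s⁵, rs², rs³, rs⁴, rs⁵, r²s, r²s², r²s³, r²s⁴, r²s⁵}.
No further products give new elements, so |G| = 18.

Answer: 18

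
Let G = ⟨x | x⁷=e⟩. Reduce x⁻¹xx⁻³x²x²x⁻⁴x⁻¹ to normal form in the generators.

Multiply left to right, reducing at each step:
  (x⁶) · x = e
  e · x⁻³ = x⁴
  (x⁴) · x² = x⁶
  (x⁶) · x² = x
  x · x⁻⁴ = x⁴
  (x⁴) · x⁻¹ = x³

Answer: x³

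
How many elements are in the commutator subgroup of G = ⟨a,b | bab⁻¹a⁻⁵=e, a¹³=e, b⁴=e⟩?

G' = [G, G] is generated by all commutators. The generator-pair commutators are: [a, b] = a⁹.
The subgroup they normally generate is {e, a, a², a³, a⁴, a⁵, a⁶, a⁷, a⁸, a⁹, a¹⁰, a¹¹, a¹²}, of order 13.
Check: |G/G'| = 52/13 = 4 is the order of the abelianisation.

Answer: 13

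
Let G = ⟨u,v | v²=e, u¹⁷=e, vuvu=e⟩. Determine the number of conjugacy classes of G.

The conjugacy classes (representative and size) are:
  [e] (size 1), [u¹⁶] (size 2), [u²] (size 2), [u³] (size 2), [u¹³] (size 2), [u¹²] (size 2), [u⁶] (size 2), [u¹⁰] (size 2), [u⁹] (size 2), [u⁷v] (size 17).
Class equation: 1 + 2 + 2 + 2 + 2 + 2 + 2 + 2 + 2 + 17 = 34 = |G|. So G has 10 conjugacy classes.

Answer: 10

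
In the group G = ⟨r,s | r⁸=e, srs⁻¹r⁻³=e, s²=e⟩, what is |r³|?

Compute successive powers until reaching e:
  (r³)¹ = r³, (r³)² = r⁶, (r³)³ = r, (r³)⁴ = r⁴, (r³)⁵ = r⁷, (r³)⁶ = r², (r³)⁷ = r⁵, (r³)⁸ = e.
The smallest positive k with (r³)ᵏ = e is 8.

Answer: 8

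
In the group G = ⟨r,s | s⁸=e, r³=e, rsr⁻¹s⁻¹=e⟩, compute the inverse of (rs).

The order of (rs) is 24 (smallest k with (rs)ᵏ = e), so (rs)⁻¹ = (rs)²³ = r²s⁷.
Check: (rs) · (r²s⁷) → (rs) · r² = s;   s · s⁷ = e, giving e as required.

Answer: r²s⁷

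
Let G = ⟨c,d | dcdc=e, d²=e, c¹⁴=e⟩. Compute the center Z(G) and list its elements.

An element z ∈ Z(G) iff z commutes with every generator.
For example c⁷ is central: (c⁷)·c = c⁸ = c·(c⁷); (c⁷)·d = c⁷d = d·(c⁷).
Whereas c ∉ Z(G) since c·d = cd ≠ c¹³d = d·c.
Checking each of the 28 elements this way gives Z(G) = {e, c⁷}, of order 2.

Answer: {e, c⁷}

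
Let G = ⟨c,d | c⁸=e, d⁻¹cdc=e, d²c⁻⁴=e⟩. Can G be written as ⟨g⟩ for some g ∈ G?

Every cyclic group is abelian. But c·d = cd while d·c = c³d⁻¹, so c·d ≠ d·c and G is not abelian. Hence G is not cyclic.

Answer: No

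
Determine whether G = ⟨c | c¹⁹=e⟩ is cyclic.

|G| = 19. The element c has order 19 (its powers give 19 distinct elements), so ⟨c⟩ = G and G is cyclic.

Answer: Yes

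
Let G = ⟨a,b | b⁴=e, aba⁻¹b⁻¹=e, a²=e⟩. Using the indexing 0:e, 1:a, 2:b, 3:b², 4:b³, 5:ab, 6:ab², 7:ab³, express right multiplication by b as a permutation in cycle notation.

(0 2 3 4)(1 5 6 7)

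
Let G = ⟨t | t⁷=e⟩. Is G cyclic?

|G| = 7. The element t has order 7 (its powers give 7 distinct elements), so ⟨t⟩ = G and G is cyclic.

Answer: Yes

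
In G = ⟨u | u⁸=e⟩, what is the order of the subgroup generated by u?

|⟨u⟩| equals the order of u. Compute successive powers until reaching e:
  u¹ = u, u² = u², u³ = u³, u⁴ = u⁴, u⁵ = u⁵, u⁶ = u⁶, u⁷ = u⁷, u⁸ = e.
The smallest positive k with uᵏ = e is 8, so |⟨u⟩| = 8.

Answer: 8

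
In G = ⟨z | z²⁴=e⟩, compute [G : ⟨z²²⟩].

First find ord(z²²) by computing successive powers:
  (z²²)¹ = z²², (z²²)² = z²⁰, (z²²)³ = z¹⁸, (z²²)⁴ = z¹⁶, (z²²)⁵ = z¹⁴, (z²²)⁶ = z¹², (z²²)⁷ = z¹⁰, (z²²)⁸ = z⁸, (z²²)⁹ = z⁶, (z²²)¹⁰ = z⁴, (z²²)¹¹ = z², (z²²)¹² = e.
So |⟨z²²⟩| = ord(z²²) = 12. With |G| = 24, by Lagrange [G : ⟨z²²⟩] = 24/12 = 2.

Answer: 2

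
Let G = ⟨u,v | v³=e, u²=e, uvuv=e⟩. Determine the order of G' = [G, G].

G' = [G, G] is generated by all commutators. The generator-pair commutators are: [u, v] = v.
The subgroup they normally generate is {e, v, v²}, of order 3.
Check: |G/G'| = 6/3 = 2 is the order of the abelianisation.

Answer: 3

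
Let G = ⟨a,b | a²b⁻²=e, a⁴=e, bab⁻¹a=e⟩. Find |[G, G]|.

G' = [G, G] is generated by all commutators. The generator-pair commutators are: [a, b] = a².
The subgroup they normally generate is {e, a²}, of order 2.
Check: |G/G'| = 8/2 = 4 is the order of the abelianisation.

Answer: 2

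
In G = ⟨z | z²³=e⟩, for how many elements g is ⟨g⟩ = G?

G is cyclic of order 23. An element generates G iff its order is 23, and a cyclic group of order 23 has exactly φ(23) = 22 such elements.

Answer: 22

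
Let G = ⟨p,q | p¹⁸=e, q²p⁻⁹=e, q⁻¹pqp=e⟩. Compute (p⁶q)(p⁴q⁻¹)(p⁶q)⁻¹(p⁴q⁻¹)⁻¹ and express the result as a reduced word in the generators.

[(p⁶q), (p⁴q⁻¹)] = (p⁶q)·(p⁴q⁻¹)·(p⁶q)⁻¹·(p⁴q⁻¹)⁻¹.
  (p⁶q) · (p⁴q⁻¹) = p²
  (p²) · (p⁶q⁻¹) = p⁸q⁻¹
  (p⁸q⁻¹) · (p⁴q) = p⁴

Answer: p⁴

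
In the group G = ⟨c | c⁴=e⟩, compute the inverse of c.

The order of c is 4 (smallest k with cᵏ = e), so c⁻¹ = c³ = c³.
Check: c · (c³) → c · c³ = e, giving e as required.

Answer: c³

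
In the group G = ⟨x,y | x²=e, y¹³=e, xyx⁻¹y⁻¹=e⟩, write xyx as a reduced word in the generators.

Multiply left to right, reducing at each step:
  x · y = xy
  (xy) · x = y

Answer: y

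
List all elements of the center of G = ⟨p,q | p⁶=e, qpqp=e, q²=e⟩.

An element z ∈ Z(G) iff z commutes with every generator.
For example p³ is central: (p³)·p = p⁴ = p·(p³); (p³)·q = p³q = q·(p³).
Whereas p ∉ Z(G) since p·q = pq ≠ p⁵q = q·p.
Checking each of the 12 elements this way gives Z(G) = {e, p³}, of order 2.

Answer: {e, p³}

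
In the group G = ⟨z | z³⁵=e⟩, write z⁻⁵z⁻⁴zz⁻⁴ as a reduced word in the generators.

Multiply left to right, reducing at each step:
  (z³⁰) · z⁻⁴ = z²⁶
  (z²⁶) · z = z²⁷
  (z²⁷) · z⁻⁴ = z²³

Answer: z²³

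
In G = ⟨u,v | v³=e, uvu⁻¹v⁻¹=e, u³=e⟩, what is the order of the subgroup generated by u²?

|⟨u²⟩| equals the order of u². Compute successive powers until reaching e:
  (u²)¹ = u², (u²)² = u, (u²)³ = e.
The smallest positive k with (u²)ᵏ = e is 3, so |⟨u²⟩| = 3.

Answer: 3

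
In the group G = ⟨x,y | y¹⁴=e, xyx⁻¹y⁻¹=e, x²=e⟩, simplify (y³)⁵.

Compute successive powers of (y³), reducing at each step:
  (y³)²: (y³) · y³ = y⁶
  (y³)³: (y⁶) · y³ = y⁹
  (y³)⁴: (y⁹) · y³ = y¹²
  (y³)⁵: (y¹²) · y³ = y

Answer: y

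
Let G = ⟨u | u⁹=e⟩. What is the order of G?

G is generated by a single element, so G is cyclic. The relator gives u⁹ = e and no smaller power is forced to be e, so the 9 powers {e, u, u², u³, u⁴, u⁵, u⁶, u⁷, u⁸} are distinct. Hence |G| = 9.

Answer: 9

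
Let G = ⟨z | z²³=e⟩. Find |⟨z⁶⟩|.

|⟨z⁶⟩| equals the order of z⁶. Compute successive powers until reaching e:
  (z⁶)¹ = z⁶, (z⁶)² = z¹², (z⁶)³ = z¹⁸, (z⁶)⁴ = z, (z⁶)⁵ = z⁷, (z⁶)⁶ = z¹³, (z⁶)⁷ = z¹⁹, (z⁶)⁸ = z², (z⁶)⁹ = z⁸, (z⁶)¹⁰ = z¹⁴, (z⁶)¹¹ = z²⁰, (z⁶)¹² = z³, (z⁶)¹³ = z⁹, (z⁶)¹⁴ = z¹⁵, (z⁶)¹⁵ = z²¹, (z⁶)¹⁶ = z⁴, (z⁶)¹⁷ = z¹⁰, (z⁶)¹⁸ = z¹⁶, (z⁶)¹⁹ = z²², (z⁶)²⁰ = z⁵, (z⁶)²¹ = z¹¹, (z⁶)²² = z¹⁷, (z⁶)²³ = e.
The smallest positive k with (z⁶)ᵏ = e is 23, so |⟨z⁶⟩| = 23.

Answer: 23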